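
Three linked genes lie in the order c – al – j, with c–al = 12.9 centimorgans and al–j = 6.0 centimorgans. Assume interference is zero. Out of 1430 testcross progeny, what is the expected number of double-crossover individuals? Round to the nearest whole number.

11

Map distances give recombination frequencies of 0.129 and 0.060 for the two intervals.
With no interference, expected double-crossover frequency = 0.129 × 0.060 = 0.00774.
Expected number = 0.00774 × 1430 = 11.07 ≈ 11.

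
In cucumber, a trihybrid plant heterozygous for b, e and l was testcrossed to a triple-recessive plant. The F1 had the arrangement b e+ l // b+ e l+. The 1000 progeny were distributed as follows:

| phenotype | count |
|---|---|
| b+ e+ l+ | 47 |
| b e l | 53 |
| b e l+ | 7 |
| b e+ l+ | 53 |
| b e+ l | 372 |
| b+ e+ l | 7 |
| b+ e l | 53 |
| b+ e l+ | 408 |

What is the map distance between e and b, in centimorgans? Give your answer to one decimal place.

11.4 centimorgans

The two rarest classes, b+ e+ l and b e l+, are the double crossovers. Comparing them with the parentals, only the b allele has switched, so b is the middle locus and the order is e – b – l.
Crossovers in the e–b interval produce the single-crossover classes b e l and b+ e+ l+ (53 + 47 = 100) plus the double crossovers (14).
RF(e–b) = (100 + 14) / 1000 = 114/1000 = 0.1140 → 11.4 centimorgans.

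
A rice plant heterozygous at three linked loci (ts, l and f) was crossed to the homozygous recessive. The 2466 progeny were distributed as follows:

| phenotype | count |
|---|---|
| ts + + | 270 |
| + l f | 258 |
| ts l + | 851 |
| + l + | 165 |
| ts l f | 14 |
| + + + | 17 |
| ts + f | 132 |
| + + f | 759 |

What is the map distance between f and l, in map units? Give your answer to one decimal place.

22.7 map units

The two most frequent reciprocal classes, + + f and ts l +, are the parental types, so the F1 was + + f / ts l +.
The two rarest classes, + + + and ts l f, are the double crossovers. Comparing them with the parentals, only the f allele has switched, so f is the middle locus and the order is ts – f – l.
Crossovers in the f–l interval produce the single-crossover classes + l f and ts + + (258 + 270 = 528) plus the double crossovers (31).
RF(f–l) = (528 + 31) / 2466 = 559/2466 = 0.2267 → 22.7 map units.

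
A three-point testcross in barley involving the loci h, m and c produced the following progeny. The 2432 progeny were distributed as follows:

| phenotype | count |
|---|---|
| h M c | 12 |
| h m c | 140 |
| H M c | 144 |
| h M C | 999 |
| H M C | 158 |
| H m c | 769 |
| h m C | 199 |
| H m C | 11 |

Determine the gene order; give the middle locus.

c

The two most frequent reciprocal classes, H m c and h M C, are the parental types, so the F1 was H m c / h M C.
The two rarest classes, H m C and h M c, are the double crossovers. Comparing them with the parentals, only the c allele has switched, so c is the middle locus and the order is m – c – h.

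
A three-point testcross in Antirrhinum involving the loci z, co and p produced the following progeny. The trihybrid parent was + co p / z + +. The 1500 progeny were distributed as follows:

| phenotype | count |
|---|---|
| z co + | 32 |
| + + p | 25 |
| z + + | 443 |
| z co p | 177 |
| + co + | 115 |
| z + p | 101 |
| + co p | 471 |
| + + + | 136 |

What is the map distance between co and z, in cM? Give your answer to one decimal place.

24.7 cM

The two rarest classes, + + p and z co +, are the double crossovers. Comparing them with the parentals, only the co allele has switched, so co is the middle locus and the order is z – co – p.
Crossovers in the z–co interval produce the single-crossover classes z co p and + + + (177 + 136 = 313) plus the double crossovers (57).
RF(z–co) = (313 + 57) / 1500 = 370/1500 = 0.2467 → 24.7 cM.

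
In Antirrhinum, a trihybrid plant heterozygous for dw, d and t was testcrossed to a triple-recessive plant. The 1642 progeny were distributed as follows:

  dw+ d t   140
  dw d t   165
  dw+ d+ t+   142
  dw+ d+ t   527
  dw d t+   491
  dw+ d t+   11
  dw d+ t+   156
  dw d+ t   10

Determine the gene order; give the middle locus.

The two most frequent reciprocal classes, dw+ d+ t and dw d t+, are the parental types, so the F1 was dw+ d+ t / dw d t+.
The two rarest classes, dw d+ t and dw+ d t+, are the double crossovers. Comparing them with the parentals, only the dw allele has switched, so dw is the middle locus and the order is d – dw – t.

dw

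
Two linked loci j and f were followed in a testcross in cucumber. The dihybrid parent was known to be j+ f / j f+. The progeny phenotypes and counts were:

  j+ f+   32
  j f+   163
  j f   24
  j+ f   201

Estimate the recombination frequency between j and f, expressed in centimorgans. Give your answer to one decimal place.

The recombinant classes are j+ f+ and j f: 32 + 24 = 56.
Recombination frequency = 56/420 = 0.1333 ≈ 13.3%, i.e. 13.3 centimorgans.

13.3 centimorgans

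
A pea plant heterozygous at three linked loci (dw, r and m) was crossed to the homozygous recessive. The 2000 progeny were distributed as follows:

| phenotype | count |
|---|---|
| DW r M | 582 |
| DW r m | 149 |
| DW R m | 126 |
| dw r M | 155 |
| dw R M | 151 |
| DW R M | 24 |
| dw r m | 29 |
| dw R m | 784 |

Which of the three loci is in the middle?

The two most frequent reciprocal classes, DW r M and dw R m, are the parental types, so the F1 was DW r M / dw R m.
The two rarest classes, DW R M and dw r m, are the double crossovers. Comparing them with the parentals, only the r allele has switched, so r is the middle locus and the order is dw – r – m.

r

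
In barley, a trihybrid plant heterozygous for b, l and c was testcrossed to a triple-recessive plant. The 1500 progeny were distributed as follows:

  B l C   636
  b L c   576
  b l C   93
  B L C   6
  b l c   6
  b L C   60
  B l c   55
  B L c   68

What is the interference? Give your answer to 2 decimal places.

0.18

The two most frequent reciprocal classes, B l C and b L c, are the parental types, so the F1 was B l C / b L c.
The two rarest classes, B L C and b l c, are the double crossovers. Comparing them with the parentals, only the l allele has switched, so l is the middle locus and the order is b – l – c.
b–l: (161 + 12)/1500 = 0.1153; l–c: (115 + 12)/1500 = 0.0847.
Expected DCO frequency = 0.1153 × 0.0847 ≈ 0.00977; observed = 12/1500 ≈ 0.00800.
Coefficient of coincidence = 0.00800/0.00977 ≈ 0.82; interference = 1 − 0.82 = 0.18.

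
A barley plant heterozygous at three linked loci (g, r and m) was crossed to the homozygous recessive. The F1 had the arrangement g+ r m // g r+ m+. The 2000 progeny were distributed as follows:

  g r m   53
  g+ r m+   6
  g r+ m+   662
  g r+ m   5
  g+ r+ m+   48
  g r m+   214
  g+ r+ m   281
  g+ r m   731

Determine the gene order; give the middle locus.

The two rarest classes, g+ r m+ and g r+ m, are the double crossovers. Comparing them with the parentals, only the m allele has switched, so m is the middle locus and the order is g – m – r.

m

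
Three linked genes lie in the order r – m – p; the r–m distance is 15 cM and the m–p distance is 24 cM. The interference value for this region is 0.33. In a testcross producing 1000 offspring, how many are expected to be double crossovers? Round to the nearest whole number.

24

Map distances give recombination frequencies of 0.150 and 0.240 for the two intervals.
With interference 0.33 (so coincidence = 0.67), expected double-crossover frequency = 0.150 × 0.240 × 0.67 = 0.02412.
Expected number = 0.02412 × 1000 = 24.12 ≈ 24.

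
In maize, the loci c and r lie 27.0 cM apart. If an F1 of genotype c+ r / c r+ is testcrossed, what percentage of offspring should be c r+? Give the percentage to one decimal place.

A map distance of 27.0 cM corresponds to a recombination frequency of 0.270.
The F1 is c+ r / c r+, so c r+ is a parental gamete class with expected frequency (1 − r)/2 = 0.730/2 = 0.3650.
That is 0.3650 = 36.5% of the progeny.

36.5%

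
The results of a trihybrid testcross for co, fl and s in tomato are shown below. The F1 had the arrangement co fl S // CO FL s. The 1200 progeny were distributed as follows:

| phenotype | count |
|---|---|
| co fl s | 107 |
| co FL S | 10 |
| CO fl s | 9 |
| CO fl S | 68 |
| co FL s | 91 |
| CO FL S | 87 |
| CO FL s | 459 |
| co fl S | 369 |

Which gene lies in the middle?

The two rarest classes, co FL S and CO fl s, are the double crossovers. Comparing them with the parentals, only the fl allele has switched, so fl is the middle locus and the order is co – fl – s.

fl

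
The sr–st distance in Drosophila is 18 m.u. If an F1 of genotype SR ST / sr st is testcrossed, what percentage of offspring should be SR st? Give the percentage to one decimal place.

A map distance of 18 m.u. corresponds to a recombination frequency of 0.180.
The F1 is SR ST / sr st, so SR st is a recombinant gamete class with expected frequency r/2 = 0.180/2 = 0.0900.
That is 0.0900 = 9.0% of the progeny.

9.0%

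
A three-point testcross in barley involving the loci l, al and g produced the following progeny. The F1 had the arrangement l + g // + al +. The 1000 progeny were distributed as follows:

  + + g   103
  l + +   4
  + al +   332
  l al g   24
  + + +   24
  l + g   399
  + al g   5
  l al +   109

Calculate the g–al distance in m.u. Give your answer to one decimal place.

5.7 m.u.

The two rarest classes, l + + and + al g, are the double crossovers. Comparing them with the parentals, only the g allele has switched, so g is the middle locus and the order is l – g – al.
Crossovers in the g–al interval produce the single-crossover classes l al g and + + + (24 + 24 = 48) plus the double crossovers (9).
RF(g–al) = (48 + 9) / 1000 = 57/1000 = 0.0570 → 5.7 m.u.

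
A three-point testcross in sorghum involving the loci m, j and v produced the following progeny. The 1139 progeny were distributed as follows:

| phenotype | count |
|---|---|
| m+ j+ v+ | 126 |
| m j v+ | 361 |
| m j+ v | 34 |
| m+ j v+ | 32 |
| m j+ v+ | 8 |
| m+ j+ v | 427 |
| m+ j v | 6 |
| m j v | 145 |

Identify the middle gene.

The two most frequent reciprocal classes, m j v+ and m+ j+ v, are the parental types, so the F1 was m j v+ / m+ j+ v.
The two rarest classes, m j+ v+ and m+ j v, are the double crossovers. Comparing them with the parentals, only the j allele has switched, so j is the middle locus and the order is v – j – m.

j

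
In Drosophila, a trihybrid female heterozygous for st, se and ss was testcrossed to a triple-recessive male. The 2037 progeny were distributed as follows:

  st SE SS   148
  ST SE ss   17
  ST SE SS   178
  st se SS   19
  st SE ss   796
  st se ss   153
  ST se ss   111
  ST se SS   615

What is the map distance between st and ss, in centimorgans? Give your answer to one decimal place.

The two most frequent reciprocal classes, st SE ss and ST se SS, are the parental types, so the F1 was st SE ss / ST se SS.
The two rarest classes, ST SE ss and st se SS, are the double crossovers. Comparing them with the parentals, only the st allele has switched, so st is the middle locus and the order is se – st – ss.
Crossovers in the st–ss interval produce the single-crossover classes st SE SS and ST se ss (148 + 111 = 259) plus the double crossovers (36).
RF(st–ss) = (259 + 36) / 2037 = 295/2037 = 0.1448 → 14.5 centimorgans.

14.5 centimorgans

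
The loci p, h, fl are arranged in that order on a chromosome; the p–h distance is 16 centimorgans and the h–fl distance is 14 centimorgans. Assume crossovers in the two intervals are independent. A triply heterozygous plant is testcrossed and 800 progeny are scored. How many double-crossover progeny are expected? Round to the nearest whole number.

18

Map distances give recombination frequencies of 0.160 and 0.140 for the two intervals.
With no interference, expected double-crossover frequency = 0.160 × 0.140 = 0.02240.
Expected number = 0.02240 × 800 = 17.92 ≈ 18.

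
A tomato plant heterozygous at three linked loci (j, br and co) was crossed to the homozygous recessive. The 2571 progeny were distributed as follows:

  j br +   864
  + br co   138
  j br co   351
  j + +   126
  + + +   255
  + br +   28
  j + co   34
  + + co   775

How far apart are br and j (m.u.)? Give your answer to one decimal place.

12.7 m.u.

The two most frequent reciprocal classes, + + co and j br +, are the parental types, so the F1 was + + co / j br +.
The two rarest classes, j + co and + br +, are the double crossovers. Comparing them with the parentals, only the j allele has switched, so j is the middle locus and the order is br – j – co.
Crossovers in the br–j interval produce the single-crossover classes + br co and j + + (138 + 126 = 264) plus the double crossovers (62).
RF(br–j) = (264 + 62) / 2571 = 326/2571 = 0.1268 → 12.7 m.u.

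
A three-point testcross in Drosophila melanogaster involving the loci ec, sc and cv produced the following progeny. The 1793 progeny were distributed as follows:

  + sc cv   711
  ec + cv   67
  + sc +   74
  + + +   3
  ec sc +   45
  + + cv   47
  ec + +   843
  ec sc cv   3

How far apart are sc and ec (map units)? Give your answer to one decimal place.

5.5 map units

The two most frequent reciprocal classes, ec + + and + sc cv, are the parental types, so the F1 was ec + + / + sc cv.
The two rarest classes, + + + and ec sc cv, are the double crossovers. Comparing them with the parentals, only the ec allele has switched, so ec is the middle locus and the order is cv – ec – sc.
Crossovers in the ec–sc interval produce the single-crossover classes ec sc + and + + cv (45 + 47 = 92) plus the double crossovers (6).
RF(ec–sc) = (92 + 6) / 1793 = 98/1793 = 0.0547 → 5.5 map units.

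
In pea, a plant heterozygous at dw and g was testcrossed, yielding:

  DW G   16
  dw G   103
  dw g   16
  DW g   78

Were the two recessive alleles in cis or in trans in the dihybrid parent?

The two most frequent classes are DW g (78) and dw G (103); these are the parental (non-recombinant) types.
So the F1 carried DW g on one chromosome and dw G on the other — the recessive alleles are on opposite chromosomes (trans / repulsion).

trans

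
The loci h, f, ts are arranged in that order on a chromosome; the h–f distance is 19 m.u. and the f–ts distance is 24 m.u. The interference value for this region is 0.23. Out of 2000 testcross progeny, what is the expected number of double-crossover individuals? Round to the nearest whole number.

Map distances give recombination frequencies of 0.190 and 0.240 for the two intervals.
With interference 0.23 (so coincidence = 0.77), expected double-crossover frequency = 0.190 × 0.240 × 0.77 = 0.03511.
Expected number = 0.03511 × 2000 = 70.22 ≈ 70.

70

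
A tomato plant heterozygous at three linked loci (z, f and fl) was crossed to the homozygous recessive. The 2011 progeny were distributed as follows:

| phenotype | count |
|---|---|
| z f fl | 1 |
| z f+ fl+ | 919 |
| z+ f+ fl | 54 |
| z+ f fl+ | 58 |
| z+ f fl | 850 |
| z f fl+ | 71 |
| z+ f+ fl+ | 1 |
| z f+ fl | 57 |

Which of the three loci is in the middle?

The two most frequent reciprocal classes, z f+ fl+ and z+ f fl, are the parental types, so the F1 was z f+ fl+ / z+ f fl.
The two rarest classes, z+ f+ fl+ and z f fl, are the double crossovers. Comparing them with the parentals, only the z allele has switched, so z is the middle locus and the order is fl – z – f.

z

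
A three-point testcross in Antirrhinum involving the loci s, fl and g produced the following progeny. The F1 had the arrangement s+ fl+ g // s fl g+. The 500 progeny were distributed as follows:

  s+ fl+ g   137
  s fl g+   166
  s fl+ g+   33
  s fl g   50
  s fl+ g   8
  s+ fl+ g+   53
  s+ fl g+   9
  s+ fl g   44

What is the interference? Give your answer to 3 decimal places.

The two rarest classes, s fl+ g and s+ fl g+, are the double crossovers. Comparing them with the parentals, only the s allele has switched, so s is the middle locus and the order is g – s – fl.
g–s: (103 + 17)/500 = 0.2400; s–fl: (77 + 17)/500 = 0.1880.
Expected DCO frequency = 0.2400 × 0.1880 ≈ 0.04512; observed = 17/500 ≈ 0.03400.
Coefficient of coincidence = 0.03400/0.04512 ≈ 0.754; interference = 1 − 0.754 = 0.246.

0.246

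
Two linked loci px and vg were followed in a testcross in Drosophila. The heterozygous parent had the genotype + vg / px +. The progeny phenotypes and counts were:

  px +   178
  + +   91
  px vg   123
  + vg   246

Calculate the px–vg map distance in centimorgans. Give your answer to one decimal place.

33.5 centimorgans

The recombinant classes are + + and px vg: 91 + 123 = 214.
Recombination frequency = 214/638 = 0.3354 ≈ 33.5%, i.e. 33.5 centimorgans.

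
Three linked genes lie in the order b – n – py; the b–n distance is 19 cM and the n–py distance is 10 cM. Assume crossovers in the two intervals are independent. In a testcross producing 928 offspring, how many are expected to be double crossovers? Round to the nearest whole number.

18

Map distances give recombination frequencies of 0.190 and 0.100 for the two intervals.
With no interference, expected double-crossover frequency = 0.190 × 0.100 = 0.01900.
Expected number = 0.01900 × 928 = 17.63 ≈ 18.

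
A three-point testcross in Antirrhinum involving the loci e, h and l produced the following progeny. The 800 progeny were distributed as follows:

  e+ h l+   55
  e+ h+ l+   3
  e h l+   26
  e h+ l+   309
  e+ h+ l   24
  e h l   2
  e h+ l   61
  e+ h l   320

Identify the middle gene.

The two most frequent reciprocal classes, e+ h l and e h+ l+, are the parental types, so the F1 was e+ h l / e h+ l+.
The two rarest classes, e h l and e+ h+ l+, are the double crossovers. Comparing them with the parentals, only the e allele has switched, so e is the middle locus and the order is h – e – l.

e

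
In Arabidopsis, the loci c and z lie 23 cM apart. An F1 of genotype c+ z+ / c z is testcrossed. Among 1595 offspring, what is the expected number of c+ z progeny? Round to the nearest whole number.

A map distance of 23 cM corresponds to a recombination frequency of 0.230.
The F1 is c+ z+ / c z, so c+ z is a recombinant gamete class with expected frequency r/2 = 0.230/2 = 0.1150.
Expected number = 0.1150 × 1595 = 183.43 ≈ 183.

183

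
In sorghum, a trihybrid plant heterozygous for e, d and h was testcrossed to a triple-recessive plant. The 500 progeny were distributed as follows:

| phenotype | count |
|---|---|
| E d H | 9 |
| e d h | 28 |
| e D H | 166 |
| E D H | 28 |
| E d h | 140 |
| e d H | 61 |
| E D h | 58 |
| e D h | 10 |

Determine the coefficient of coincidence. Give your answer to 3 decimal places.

The two most frequent reciprocal classes, E d h and e D H, are the parental types, so the F1 was E d h / e D H.
The two rarest classes, E d H and e D h, are the double crossovers. Comparing them with the parentals, only the h allele has switched, so h is the middle locus and the order is e – h – d.
e–h: (56 + 19)/500 = 0.1500; h–d: (119 + 19)/500 = 0.2760.
Expected DCO frequency = 0.1500 × 0.2760 ≈ 0.04140; observed = 19/500 ≈ 0.03800.
Coefficient of coincidence = 0.03800/0.04140 ≈ 0.918.

0.918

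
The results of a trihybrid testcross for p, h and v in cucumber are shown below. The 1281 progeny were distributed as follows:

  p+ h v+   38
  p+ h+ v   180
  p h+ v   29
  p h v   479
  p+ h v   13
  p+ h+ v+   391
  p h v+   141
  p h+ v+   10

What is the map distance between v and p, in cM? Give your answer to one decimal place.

26.9 cM

The two most frequent reciprocal classes, p+ h+ v+ and p h v, are the parental types, so the F1 was p+ h+ v+ / p h v.
The two rarest classes, p h+ v+ and p+ h v, are the double crossovers. Comparing them with the parentals, only the p allele has switched, so p is the middle locus and the order is h – p – v.
Crossovers in the p–v interval produce the single-crossover classes p+ h+ v and p h v+ (180 + 141 = 321) plus the double crossovers (23).
RF(p–v) = (321 + 23) / 1281 = 344/1281 = 0.2685 → 26.9 cM.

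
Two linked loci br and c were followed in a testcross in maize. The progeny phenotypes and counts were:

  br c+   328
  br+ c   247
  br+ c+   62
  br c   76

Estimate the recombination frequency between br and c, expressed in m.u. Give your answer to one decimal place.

The two most frequent classes, br+ c (247) and br c+ (328), are the parental types, so the F1 was br+ c / br c+.
The recombinant classes are br+ c+ and br c: 62 + 76 = 138.
Recombination frequency = 138/713 = 0.1935 ≈ 19.4%, i.e. 19.4 m.u.

19.4 m.u.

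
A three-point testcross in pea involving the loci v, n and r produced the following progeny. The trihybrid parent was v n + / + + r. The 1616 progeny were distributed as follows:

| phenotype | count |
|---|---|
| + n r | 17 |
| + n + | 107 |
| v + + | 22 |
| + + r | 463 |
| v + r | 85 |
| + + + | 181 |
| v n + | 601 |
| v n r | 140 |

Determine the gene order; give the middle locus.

The two rarest classes, v + + and + n r, are the double crossovers. Comparing them with the parentals, only the n allele has switched, so n is the middle locus and the order is v – n – r.

n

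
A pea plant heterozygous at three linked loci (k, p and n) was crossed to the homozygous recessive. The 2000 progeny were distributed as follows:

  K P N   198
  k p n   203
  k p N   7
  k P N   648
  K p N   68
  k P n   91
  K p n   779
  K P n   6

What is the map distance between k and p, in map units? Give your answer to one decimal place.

The two most frequent reciprocal classes, k P N and K p n, are the parental types, so the F1 was k P N / K p n.
The two rarest classes, k p N and K P n, are the double crossovers. Comparing them with the parentals, only the p allele has switched, so p is the middle locus and the order is k – p – n.
Crossovers in the k–p interval produce the single-crossover classes K P N and k p n (198 + 203 = 401) plus the double crossovers (13).
RF(k–p) = (401 + 13) / 2000 = 414/2000 = 0.2070 → 20.7 map units.

20.7 map units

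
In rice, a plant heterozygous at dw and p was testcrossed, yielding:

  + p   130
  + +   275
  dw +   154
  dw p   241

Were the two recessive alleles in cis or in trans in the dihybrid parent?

The two most frequent classes are + + (275) and dw p (241); these are the parental (non-recombinant) types.
So the F1 carried + + on one chromosome and dw p on the other — the recessive alleles are on the same chromosome (cis / coupling).

cis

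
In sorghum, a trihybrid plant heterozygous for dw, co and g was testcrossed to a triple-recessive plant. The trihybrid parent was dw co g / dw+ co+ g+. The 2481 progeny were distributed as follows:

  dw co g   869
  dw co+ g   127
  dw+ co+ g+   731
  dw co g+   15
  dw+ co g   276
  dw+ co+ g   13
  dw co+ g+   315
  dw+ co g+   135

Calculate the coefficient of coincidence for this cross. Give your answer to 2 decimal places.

0.39

The two rarest classes, dw co g+ and dw+ co+ g, are the double crossovers. Comparing them with the parentals, only the g allele has switched, so g is the middle locus and the order is co – g – dw.
co–g: (262 + 28)/2481 = 0.1169; g–dw: (591 + 28)/2481 = 0.2495.
Expected DCO frequency = 0.1169 × 0.2495 ≈ 0.02917; observed = 28/2481 ≈ 0.01129.
Coefficient of coincidence = 0.01129/0.02917 ≈ 0.39.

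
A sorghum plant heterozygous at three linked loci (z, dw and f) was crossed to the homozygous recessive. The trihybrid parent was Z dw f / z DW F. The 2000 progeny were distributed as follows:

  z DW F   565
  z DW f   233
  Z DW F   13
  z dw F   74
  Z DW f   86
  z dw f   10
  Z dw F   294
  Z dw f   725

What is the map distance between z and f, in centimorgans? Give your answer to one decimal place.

The two rarest classes, z dw f and Z DW F, are the double crossovers. Comparing them with the parentals, only the z allele has switched, so z is the middle locus and the order is dw – z – f.
Crossovers in the z–f interval produce the single-crossover classes Z dw F and z DW f (294 + 233 = 527) plus the double crossovers (23).
RF(z–f) = (527 + 23) / 2000 = 550/2000 = 0.2750 → 27.5 centimorgans.

27.5 centimorgans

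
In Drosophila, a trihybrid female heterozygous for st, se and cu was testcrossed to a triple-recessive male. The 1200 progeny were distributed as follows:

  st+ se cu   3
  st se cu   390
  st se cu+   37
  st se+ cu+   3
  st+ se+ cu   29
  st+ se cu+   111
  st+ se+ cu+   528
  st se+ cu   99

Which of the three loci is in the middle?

st

The two most frequent reciprocal classes, st+ se+ cu+ and st se cu, are the parental types, so the F1 was st+ se+ cu+ / st se cu.
The two rarest classes, st se+ cu+ and st+ se cu, are the double crossovers. Comparing them with the parentals, only the st allele has switched, so st is the middle locus and the order is se – st – cu.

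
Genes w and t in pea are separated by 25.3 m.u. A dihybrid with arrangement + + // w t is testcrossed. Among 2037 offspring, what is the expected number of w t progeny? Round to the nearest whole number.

A map distance of 25.3 m.u. corresponds to a recombination frequency of 0.253.
The F1 is + + / w t, so w t is a parental gamete class with expected frequency (1 − r)/2 = 0.747/2 = 0.3735.
Expected number = 0.3735 × 2037 = 760.82 ≈ 761.

761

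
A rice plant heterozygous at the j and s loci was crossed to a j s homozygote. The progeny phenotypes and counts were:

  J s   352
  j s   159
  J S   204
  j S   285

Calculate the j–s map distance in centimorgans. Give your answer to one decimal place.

The two most frequent classes, J s (352) and j S (285), are the parental types, so the F1 was J s / j S.
The recombinant classes are J S and j s: 204 + 159 = 363.
Recombination frequency = 363/1000 = 0.3630 ≈ 36.3%, i.e. 36.3 centimorgans.

36.3 centimorgans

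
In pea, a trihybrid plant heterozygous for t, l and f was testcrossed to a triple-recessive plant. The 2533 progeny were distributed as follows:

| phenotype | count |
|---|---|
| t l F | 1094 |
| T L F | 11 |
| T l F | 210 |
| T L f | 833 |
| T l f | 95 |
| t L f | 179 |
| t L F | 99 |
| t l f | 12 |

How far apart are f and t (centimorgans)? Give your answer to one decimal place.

The two most frequent reciprocal classes, T L f and t l F, are the parental types, so the F1 was T L f / t l F.
The two rarest classes, T L F and t l f, are the double crossovers. Comparing them with the parentals, only the f allele has switched, so f is the middle locus and the order is t – f – l.
Crossovers in the t–f interval produce the single-crossover classes t L f and T l F (179 + 210 = 389) plus the double crossovers (23).
RF(t–f) = (389 + 23) / 2533 = 412/2533 = 0.1627 → 16.3 centimorgans.

16.3 centimorgans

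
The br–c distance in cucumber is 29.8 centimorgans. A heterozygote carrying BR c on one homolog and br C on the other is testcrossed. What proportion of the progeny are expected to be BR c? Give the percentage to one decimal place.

35.1%

A map distance of 29.8 centimorgans corresponds to a recombination frequency of 0.298.
The F1 is BR c / br C, so BR c is a parental gamete class with expected frequency (1 − r)/2 = 0.702/2 = 0.3510.
That is 0.3510 = 35.1% of the progeny.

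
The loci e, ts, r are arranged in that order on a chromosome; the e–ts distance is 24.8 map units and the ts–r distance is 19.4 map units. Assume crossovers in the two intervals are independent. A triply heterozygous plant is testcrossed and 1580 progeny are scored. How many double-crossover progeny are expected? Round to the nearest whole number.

Map distances give recombination frequencies of 0.248 and 0.194 for the two intervals.
With no interference, expected double-crossover frequency = 0.248 × 0.194 = 0.04811.
Expected number = 0.04811 × 1580 = 76.02 ≈ 76.

76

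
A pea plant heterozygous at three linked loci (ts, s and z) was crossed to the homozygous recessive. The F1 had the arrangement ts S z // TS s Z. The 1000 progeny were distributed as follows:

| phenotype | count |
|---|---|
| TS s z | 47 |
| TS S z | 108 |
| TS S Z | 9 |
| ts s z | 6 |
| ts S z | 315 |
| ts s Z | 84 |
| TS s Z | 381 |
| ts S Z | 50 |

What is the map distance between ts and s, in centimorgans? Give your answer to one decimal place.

20.7 centimorgans

The two rarest classes, ts s z and TS S Z, are the double crossovers. Comparing them with the parentals, only the s allele has switched, so s is the middle locus and the order is ts – s – z.
Crossovers in the ts–s interval produce the single-crossover classes TS S z and ts s Z (108 + 84 = 192) plus the double crossovers (15).
RF(ts–s) = (192 + 15) / 1000 = 207/1000 = 0.2070 → 20.7 centimorgans.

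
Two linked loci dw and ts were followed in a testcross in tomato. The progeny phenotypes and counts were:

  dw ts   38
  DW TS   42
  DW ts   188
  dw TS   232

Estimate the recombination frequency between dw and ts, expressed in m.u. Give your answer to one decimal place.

16.0 m.u.

The two most frequent classes, DW ts (188) and dw TS (232), are the parental types, so the F1 was DW ts / dw TS.
The recombinant classes are DW TS and dw ts: 42 + 38 = 80.
Recombination frequency = 80/500 = 0.1600 ≈ 16.0%, i.e. 16.0 m.u.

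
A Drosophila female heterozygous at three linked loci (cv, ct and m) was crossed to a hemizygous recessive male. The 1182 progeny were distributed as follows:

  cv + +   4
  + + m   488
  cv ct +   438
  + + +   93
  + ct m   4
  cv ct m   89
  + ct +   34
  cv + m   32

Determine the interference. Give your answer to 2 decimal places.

0.33

The two most frequent reciprocal classes, cv ct + and + + m, are the parental types, so the F1 was cv ct + / + + m.
The two rarest classes, cv + + and + ct m, are the double crossovers. Comparing them with the parentals, only the ct allele has switched, so ct is the middle locus and the order is m – ct – cv.
m–ct: (182 + 8)/1182 = 0.1607; ct–cv: (66 + 8)/1182 = 0.0626.
Expected DCO frequency = 0.1607 × 0.0626 ≈ 0.01006; observed = 8/1182 ≈ 0.00677.
Coefficient of coincidence = 0.00677/0.01006 ≈ 0.67; interference = 1 − 0.67 = 0.33.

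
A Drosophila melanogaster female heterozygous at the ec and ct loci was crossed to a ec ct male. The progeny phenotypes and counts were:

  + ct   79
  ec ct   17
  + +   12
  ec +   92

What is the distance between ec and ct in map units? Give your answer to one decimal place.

The two most frequent classes, + ct (79) and ec + (92), are the parental types, so the F1 was + ct / ec +.
The recombinant classes are + + and ec ct: 12 + 17 = 29.
Recombination frequency = 29/200 = 0.1450 ≈ 14.5%, i.e. 14.5 map units.

14.5 map units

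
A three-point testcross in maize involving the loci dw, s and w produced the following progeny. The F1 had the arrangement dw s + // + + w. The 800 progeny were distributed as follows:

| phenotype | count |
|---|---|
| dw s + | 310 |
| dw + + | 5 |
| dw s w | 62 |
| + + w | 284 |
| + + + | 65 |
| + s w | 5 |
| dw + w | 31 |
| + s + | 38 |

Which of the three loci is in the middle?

The two rarest classes, dw + + and + s w, are the double crossovers. Comparing them with the parentals, only the s allele has switched, so s is the middle locus and the order is w – s – dw.

s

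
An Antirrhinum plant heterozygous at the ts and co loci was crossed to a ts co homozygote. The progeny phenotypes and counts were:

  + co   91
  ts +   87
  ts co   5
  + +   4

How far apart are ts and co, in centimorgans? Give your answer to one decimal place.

4.8 centimorgans

The two most frequent classes, + co (91) and ts + (87), are the parental types, so the F1 was + co / ts +.
The recombinant classes are + + and ts co: 4 + 5 = 9.
Recombination frequency = 9/187 = 0.0481 ≈ 4.8%, i.e. 4.8 centimorgans.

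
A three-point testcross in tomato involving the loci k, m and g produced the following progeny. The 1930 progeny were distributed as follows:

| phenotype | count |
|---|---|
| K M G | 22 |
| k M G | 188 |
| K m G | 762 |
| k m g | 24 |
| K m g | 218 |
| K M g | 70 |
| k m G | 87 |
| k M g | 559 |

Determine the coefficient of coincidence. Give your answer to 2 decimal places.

The two most frequent reciprocal classes, K m G and k M g, are the parental types, so the F1 was K m G / k M g.
The two rarest classes, K M G and k m g, are the double crossovers. Comparing them with the parentals, only the m allele has switched, so m is the middle locus and the order is g – m – k.
g–m: (406 + 46)/1930 = 0.2342; m–k: (157 + 46)/1930 = 0.1052.
Expected DCO frequency = 0.2342 × 0.1052 ≈ 0.02464; observed = 46/1930 ≈ 0.02383.
Coefficient of coincidence = 0.02383/0.02464 ≈ 0.97.

0.97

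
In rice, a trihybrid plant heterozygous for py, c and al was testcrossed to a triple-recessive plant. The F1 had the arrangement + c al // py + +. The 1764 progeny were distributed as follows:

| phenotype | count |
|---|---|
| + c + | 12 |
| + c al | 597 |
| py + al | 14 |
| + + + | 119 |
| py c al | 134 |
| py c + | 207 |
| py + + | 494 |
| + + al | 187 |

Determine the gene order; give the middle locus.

al

The two rarest classes, + c + and py + al, are the double crossovers. Comparing them with the parentals, only the al allele has switched, so al is the middle locus and the order is py – al – c.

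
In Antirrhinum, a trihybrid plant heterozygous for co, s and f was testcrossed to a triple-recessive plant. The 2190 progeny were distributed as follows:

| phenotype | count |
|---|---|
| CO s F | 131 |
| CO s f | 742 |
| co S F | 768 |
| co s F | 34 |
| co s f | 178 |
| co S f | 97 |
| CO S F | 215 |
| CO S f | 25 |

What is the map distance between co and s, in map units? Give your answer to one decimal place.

The two most frequent reciprocal classes, CO s f and co S F, are the parental types, so the F1 was CO s f / co S F.
The two rarest classes, CO S f and co s F, are the double crossovers. Comparing them with the parentals, only the s allele has switched, so s is the middle locus and the order is co – s – f.
Crossovers in the co–s interval produce the single-crossover classes co s f and CO S F (178 + 215 = 393) plus the double crossovers (59).
RF(co–s) = (393 + 59) / 2190 = 452/2190 = 0.2064 → 20.6 map units.

20.6 map units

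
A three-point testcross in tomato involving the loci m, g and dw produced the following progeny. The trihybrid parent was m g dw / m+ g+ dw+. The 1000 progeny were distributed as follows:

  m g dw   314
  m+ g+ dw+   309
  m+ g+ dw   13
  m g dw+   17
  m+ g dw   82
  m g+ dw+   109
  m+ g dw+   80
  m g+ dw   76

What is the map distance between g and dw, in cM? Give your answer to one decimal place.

The two rarest classes, m g dw+ and m+ g+ dw, are the double crossovers. Comparing them with the parentals, only the dw allele has switched, so dw is the middle locus and the order is g – dw – m.
Crossovers in the g–dw interval produce the single-crossover classes m g+ dw and m+ g dw+ (76 + 80 = 156) plus the double crossovers (30).
RF(g–dw) = (156 + 30) / 1000 = 186/1000 = 0.1860 → 18.6 cM.

18.6 cM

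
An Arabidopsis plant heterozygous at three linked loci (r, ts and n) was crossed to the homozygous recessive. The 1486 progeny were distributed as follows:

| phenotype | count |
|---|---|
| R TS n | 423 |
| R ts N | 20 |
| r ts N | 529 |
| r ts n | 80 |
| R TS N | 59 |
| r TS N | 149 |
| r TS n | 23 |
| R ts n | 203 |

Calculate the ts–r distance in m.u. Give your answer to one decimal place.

The two most frequent reciprocal classes, r ts N and R TS n, are the parental types, so the F1 was r ts N / R TS n.
The two rarest classes, R ts N and r TS n, are the double crossovers. Comparing them with the parentals, only the r allele has switched, so r is the middle locus and the order is n – r – ts.
Crossovers in the r–ts interval produce the single-crossover classes r TS N and R ts n (149 + 203 = 352) plus the double crossovers (43).
RF(r–ts) = (352 + 43) / 1486 = 395/1486 = 0.2658 → 26.6 m.u.

26.6 m.u.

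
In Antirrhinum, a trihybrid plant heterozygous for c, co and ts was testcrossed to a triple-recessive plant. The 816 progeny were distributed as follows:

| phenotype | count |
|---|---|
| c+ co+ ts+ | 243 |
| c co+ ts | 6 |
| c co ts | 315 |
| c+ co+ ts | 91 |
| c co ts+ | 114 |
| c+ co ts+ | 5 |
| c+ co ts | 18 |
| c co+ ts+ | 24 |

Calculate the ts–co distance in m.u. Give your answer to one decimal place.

26.5 m.u.

The two most frequent reciprocal classes, c+ co+ ts+ and c co ts, are the parental types, so the F1 was c+ co+ ts+ / c co ts.
The two rarest classes, c+ co ts+ and c co+ ts, are the double crossovers. Comparing them with the parentals, only the co allele has switched, so co is the middle locus and the order is c – co – ts.
Crossovers in the co–ts interval produce the single-crossover classes c+ co+ ts and c co ts+ (91 + 114 = 205) plus the double crossovers (11).
RF(co–ts) = (205 + 11) / 816 = 216/816 = 0.2647 → 26.5 m.u.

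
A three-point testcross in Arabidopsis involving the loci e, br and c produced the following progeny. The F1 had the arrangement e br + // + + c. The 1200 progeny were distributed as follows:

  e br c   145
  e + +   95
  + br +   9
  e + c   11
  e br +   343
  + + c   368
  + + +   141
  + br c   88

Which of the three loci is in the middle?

The two rarest classes, + br + and e + c, are the double crossovers. Comparing them with the parentals, only the e allele has switched, so e is the middle locus and the order is br – e – c.

e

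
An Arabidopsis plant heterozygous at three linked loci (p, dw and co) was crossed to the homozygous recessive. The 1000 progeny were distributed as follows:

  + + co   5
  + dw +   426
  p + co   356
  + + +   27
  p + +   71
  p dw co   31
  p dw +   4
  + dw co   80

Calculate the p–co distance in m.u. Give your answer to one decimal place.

16.0 m.u.

The two most frequent reciprocal classes, + dw + and p + co, are the parental types, so the F1 was + dw + / p + co.
The two rarest classes, p dw + and + + co, are the double crossovers. Comparing them with the parentals, only the p allele has switched, so p is the middle locus and the order is co – p – dw.
Crossovers in the co–p interval produce the single-crossover classes + dw co and p + + (80 + 71 = 151) plus the double crossovers (9).
RF(co–p) = (151 + 9) / 1000 = 160/1000 = 0.1600 → 16.0 m.u.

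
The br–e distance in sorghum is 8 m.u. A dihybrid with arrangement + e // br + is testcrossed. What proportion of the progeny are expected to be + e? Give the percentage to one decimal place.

46.0%

A map distance of 8 m.u. corresponds to a recombination frequency of 0.080.
The F1 is + e / br +, so + e is a parental gamete class with expected frequency (1 − r)/2 = 0.920/2 = 0.4600.
That is 0.4600 = 46.0% of the progeny.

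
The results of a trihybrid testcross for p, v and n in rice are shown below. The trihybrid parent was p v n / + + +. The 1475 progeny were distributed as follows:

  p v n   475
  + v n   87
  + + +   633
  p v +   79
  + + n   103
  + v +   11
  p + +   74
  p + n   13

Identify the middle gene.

v

The two rarest classes, p + n and + v +, are the double crossovers. Comparing them with the parentals, only the v allele has switched, so v is the middle locus and the order is p – v – n.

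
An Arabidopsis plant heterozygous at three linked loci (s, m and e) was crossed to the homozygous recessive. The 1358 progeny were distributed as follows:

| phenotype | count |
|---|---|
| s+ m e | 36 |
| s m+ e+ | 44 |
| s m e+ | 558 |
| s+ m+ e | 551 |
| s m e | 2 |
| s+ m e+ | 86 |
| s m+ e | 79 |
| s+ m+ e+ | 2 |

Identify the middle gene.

e

The two most frequent reciprocal classes, s m e+ and s+ m+ e, are the parental types, so the F1 was s m e+ / s+ m+ e.
The two rarest classes, s m e and s+ m+ e+, are the double crossovers. Comparing them with the parentals, only the e allele has switched, so e is the middle locus and the order is m – e – s.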